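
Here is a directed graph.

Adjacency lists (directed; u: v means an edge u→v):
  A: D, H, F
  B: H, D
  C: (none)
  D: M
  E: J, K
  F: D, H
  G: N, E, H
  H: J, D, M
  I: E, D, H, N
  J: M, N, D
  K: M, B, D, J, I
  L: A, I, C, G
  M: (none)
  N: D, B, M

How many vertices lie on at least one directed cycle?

7

A vertex is on a directed cycle iff it belongs to a strongly connected component of size ≥ 2 (or has a self-loop).
The vertices on cycles are {B, E, H, I, J, K, N} — 7 in total.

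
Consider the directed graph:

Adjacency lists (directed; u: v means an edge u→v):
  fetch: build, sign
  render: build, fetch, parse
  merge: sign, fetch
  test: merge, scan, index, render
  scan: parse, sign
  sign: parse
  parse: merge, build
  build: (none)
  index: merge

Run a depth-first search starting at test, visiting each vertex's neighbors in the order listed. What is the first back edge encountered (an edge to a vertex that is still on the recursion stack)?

parse→merge

DFS from test (visiting each vertex's neighbors in the order listed); mark gray on enter, black on exit:
test gray
  merge gray
    sign gray
      parse gray
        parse→merge: merge is gray → back edge
First back edge: parse → merge.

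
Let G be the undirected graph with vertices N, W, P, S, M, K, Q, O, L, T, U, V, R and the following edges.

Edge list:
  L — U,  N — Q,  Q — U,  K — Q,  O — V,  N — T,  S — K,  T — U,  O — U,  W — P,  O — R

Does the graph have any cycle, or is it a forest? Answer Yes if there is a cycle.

Yes

DFS, tracking each vertex's parent; an edge to a visited non-parent vertex closes a cycle.
Start from R:
visit R (parent –)
  visit O (parent R)
    visit U (parent O)
      visit Q (parent U)
        visit N (parent Q)
          N–Q: parent, skip
          visit T (parent N)
            T–N: parent, skip
            T–U: U visited and ≠ parent → cycle
Cycle: U – Q – N – T – U.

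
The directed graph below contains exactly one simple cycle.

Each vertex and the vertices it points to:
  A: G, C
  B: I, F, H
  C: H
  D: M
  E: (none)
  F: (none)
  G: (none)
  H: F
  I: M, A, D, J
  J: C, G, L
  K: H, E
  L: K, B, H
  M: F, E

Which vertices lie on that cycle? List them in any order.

B, I, J, L

DFS with gray/black marking from I:
I gray
  M gray
    F gray
    F black
    E gray
    E black
  M black
  A gray
    G gray
    G black
    C gray
      H gray
        H→F: F black — skip
      H black
    C black
  A black
  D gray
    D→M: M black — skip
  D black
  J gray
    J→C: C black — skip
    J→G: G black — skip
    L gray
      K gray
        K→H: H black — skip
        K→E: E black — skip
      K black
      B gray
        B→I: I is gray → back edge
Back edge closes the cycle I → J → L → B → I; its vertices are {B, I, J, L}.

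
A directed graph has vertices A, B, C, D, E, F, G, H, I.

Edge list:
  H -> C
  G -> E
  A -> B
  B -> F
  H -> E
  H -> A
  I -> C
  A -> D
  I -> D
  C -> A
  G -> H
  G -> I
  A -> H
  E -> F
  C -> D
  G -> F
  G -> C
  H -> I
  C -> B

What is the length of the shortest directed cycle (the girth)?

For each vertex v, BFS finds the shortest path from v back to v.
The shortest such closed walk is A → H → A, length 2.

2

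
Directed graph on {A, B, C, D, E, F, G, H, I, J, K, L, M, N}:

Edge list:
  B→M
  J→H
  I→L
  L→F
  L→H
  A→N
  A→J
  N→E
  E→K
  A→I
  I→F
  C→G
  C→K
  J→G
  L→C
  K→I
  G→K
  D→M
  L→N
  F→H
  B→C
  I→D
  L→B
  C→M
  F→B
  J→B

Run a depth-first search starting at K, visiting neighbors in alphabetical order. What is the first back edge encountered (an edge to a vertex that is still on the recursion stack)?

DFS from K (visiting neighbors in alphabetical order); mark gray on enter, black on exit:
K gray
  I gray
    D gray
      M gray
      M black
    D black
    F gray
      B gray
        C gray
          G gray
            G→K: K is gray → back edge
First back edge: G → K.

G→K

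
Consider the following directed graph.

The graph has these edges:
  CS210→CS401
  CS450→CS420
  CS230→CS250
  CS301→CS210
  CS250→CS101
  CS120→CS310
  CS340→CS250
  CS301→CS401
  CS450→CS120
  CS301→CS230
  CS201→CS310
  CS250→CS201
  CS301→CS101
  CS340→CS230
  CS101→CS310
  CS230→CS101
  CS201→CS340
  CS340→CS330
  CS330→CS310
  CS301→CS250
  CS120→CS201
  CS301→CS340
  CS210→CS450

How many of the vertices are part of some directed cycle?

A vertex is on a directed cycle iff it belongs to a strongly connected component of size ≥ 2 (or has a self-loop).
The vertices on cycles are {CS201, CS230, CS250, CS340} — 4 in total.

4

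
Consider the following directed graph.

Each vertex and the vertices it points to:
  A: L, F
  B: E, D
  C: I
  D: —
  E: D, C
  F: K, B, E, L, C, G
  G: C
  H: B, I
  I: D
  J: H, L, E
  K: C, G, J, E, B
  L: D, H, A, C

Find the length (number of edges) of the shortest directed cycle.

For each vertex v, BFS finds the shortest path from v back to v.
The shortest such closed walk is L → A → L, length 2.

2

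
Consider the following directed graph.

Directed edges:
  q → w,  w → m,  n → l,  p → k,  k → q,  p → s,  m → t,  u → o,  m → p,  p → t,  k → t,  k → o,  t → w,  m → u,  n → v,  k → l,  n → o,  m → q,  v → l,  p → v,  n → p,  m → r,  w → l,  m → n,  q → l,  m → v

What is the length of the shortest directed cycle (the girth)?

3

For each vertex v, BFS finds the shortest path from v back to v.
The shortest such closed walk is m → t → w → m, length 3.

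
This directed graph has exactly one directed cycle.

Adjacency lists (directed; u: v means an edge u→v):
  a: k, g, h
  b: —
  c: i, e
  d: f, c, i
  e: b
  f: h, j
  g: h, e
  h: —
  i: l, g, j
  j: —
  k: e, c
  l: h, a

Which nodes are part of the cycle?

a, c, i, k, l

DFS with gray/black marking from c:
c gray
  i gray
    l gray
      h gray
      h black
      a gray
        k gray
          e gray
            b gray
            b black
          e black
          k→c: c is gray → back edge
Back edge closes the cycle c → i → l → a → k → c; its vertices are {a, c, i, k, l}.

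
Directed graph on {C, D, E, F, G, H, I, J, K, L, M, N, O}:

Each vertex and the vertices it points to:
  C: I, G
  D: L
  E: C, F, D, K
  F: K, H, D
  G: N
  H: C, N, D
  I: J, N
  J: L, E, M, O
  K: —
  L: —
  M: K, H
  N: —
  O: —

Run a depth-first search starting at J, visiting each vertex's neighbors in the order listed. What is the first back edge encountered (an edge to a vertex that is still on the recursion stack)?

I→J

DFS from J (visiting each vertex's neighbors in the order listed); mark gray on enter, black on exit:
J gray
  L gray
  L black
  E gray
    C gray
      I gray
        I→J: J is gray → back edge
First back edge: I → J.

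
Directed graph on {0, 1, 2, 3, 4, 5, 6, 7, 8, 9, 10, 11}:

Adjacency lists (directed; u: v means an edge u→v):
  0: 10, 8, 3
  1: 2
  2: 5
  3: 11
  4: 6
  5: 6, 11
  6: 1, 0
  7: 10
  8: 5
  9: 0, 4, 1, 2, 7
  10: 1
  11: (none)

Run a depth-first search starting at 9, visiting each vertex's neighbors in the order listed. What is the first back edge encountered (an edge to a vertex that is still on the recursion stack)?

6->1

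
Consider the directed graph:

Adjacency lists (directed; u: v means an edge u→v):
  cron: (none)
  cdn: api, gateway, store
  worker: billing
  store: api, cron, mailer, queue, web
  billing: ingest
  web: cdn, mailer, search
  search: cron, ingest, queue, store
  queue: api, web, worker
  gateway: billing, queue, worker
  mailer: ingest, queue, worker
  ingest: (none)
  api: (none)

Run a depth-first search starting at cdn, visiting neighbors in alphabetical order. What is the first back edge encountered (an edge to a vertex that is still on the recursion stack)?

DFS from cdn (visiting neighbors in alphabetical order); mark gray on enter, black on exit:
cdn gray
  api gray
  api black
  gateway gray
    billing gray
      ingest gray
      ingest black
    billing black
    queue gray
      queue→api: api black — skip
      web gray
        web→cdn: cdn is gray → back edge
First back edge: web → cdn.

web->cdn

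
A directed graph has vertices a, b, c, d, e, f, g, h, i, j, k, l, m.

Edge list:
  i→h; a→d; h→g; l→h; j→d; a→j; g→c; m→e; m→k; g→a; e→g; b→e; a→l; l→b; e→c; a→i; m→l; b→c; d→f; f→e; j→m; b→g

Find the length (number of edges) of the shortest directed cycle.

4

For each vertex v, BFS finds the shortest path from v back to v.
The shortest such closed walk is a → l → b → g → a, length 4.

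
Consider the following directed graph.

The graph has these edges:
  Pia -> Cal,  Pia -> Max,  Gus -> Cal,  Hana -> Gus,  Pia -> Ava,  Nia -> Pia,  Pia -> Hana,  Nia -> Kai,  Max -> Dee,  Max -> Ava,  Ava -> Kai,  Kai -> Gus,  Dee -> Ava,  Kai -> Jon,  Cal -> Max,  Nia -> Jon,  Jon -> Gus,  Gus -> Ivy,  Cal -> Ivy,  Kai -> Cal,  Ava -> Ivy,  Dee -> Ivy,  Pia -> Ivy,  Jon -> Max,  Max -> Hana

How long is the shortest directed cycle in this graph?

4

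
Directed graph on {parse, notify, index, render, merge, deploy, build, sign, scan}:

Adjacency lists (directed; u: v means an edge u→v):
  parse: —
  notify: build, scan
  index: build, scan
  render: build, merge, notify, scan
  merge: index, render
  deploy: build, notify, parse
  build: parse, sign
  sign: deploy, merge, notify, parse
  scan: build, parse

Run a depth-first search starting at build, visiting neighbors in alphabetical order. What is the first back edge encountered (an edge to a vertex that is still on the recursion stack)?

deploy->build

DFS from build (visiting neighbors in alphabetical order); mark gray on enter, black on exit:
build gray
  parse gray
  parse black
  sign gray
    deploy gray
      deploy→build: build is gray → back edge
First back edge: deploy → build.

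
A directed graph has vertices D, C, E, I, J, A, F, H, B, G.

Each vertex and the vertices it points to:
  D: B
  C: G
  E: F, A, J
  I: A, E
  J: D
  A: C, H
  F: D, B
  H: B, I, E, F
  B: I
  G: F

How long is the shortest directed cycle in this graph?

3

For each vertex v, BFS finds the shortest path from v back to v.
The shortest such closed walk is A → H → E → A, length 3.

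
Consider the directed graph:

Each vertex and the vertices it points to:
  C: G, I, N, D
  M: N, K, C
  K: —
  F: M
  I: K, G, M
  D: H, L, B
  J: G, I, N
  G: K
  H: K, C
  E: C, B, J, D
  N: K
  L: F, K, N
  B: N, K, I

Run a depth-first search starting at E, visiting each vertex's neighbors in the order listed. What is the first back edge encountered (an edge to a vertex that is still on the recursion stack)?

M->C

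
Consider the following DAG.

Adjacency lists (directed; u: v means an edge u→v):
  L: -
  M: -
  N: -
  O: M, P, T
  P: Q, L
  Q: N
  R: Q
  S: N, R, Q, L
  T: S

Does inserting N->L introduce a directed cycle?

No

Adding N→L creates a cycle iff L can already reach N.
Explore from L: no path reaches N. The graph stays acyclic.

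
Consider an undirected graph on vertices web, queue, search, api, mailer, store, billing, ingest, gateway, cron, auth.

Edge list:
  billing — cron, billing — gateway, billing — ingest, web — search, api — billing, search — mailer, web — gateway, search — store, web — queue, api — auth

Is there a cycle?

DFS, tracking each vertex's parent; an edge to a visited non-parent vertex closes a cycle.
Start from cron:
visit cron (parent –)
  visit billing (parent cron)
    visit gateway (parent billing)
      visit web (parent gateway)
        web–gateway: parent, skip
        visit search (parent web)
          visit mailer (parent search)
            mailer–search: parent, skip
          visit store (parent search)
            store–search: parent, skip
          search–web: parent, skip
        visit queue (parent web)
          queue–web: parent, skip
      gateway–billing: parent, skip
    visit ingest (parent billing)
      ingest–billing: parent, skip
    billing–cron: parent, skip
    visit api (parent billing)
      api–billing: parent, skip
      visit auth (parent api)
        auth–api: parent, skip
No non-parent visited neighbor found — the graph is a forest.

No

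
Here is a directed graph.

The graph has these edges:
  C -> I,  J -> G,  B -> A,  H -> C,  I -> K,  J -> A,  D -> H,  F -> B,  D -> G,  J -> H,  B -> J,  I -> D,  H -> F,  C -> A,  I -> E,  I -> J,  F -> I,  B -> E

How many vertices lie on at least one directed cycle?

7

A vertex is on a directed cycle iff it belongs to a strongly connected component of size ≥ 2 (or has a self-loop).
The vertices on cycles are {B, C, D, F, H, I, J} — 7 in total.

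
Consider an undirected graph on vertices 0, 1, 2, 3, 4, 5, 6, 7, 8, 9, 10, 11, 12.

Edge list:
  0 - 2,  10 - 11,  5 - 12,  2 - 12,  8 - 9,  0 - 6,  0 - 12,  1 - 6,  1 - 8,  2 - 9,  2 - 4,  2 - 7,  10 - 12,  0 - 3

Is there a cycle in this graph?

DFS, tracking each vertex's parent; an edge to a visited non-parent vertex closes a cycle.
Start from 8:
visit 8 (parent –)
  visit 1 (parent 8)
    1–8: parent, skip
    visit 6 (parent 1)
      visit 0 (parent 6)
        visit 12 (parent 0)
          visit 10 (parent 12)
            visit 11 (parent 10)
              11–10: parent, skip
            10–12: parent, skip
          visit 2 (parent 12)
            visit 7 (parent 2)
              7–2: parent, skip
            2–0: 0 visited and ≠ parent → cycle
Cycle: 0 – 12 – 2 – 0.

Yes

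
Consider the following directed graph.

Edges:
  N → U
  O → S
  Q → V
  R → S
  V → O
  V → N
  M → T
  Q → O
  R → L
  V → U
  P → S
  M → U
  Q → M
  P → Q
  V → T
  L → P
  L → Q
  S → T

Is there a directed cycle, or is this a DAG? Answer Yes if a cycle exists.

DFS with white/gray/black marking, starting from N:
N gray
  U gray
  U black
N black
O gray
  S gray
    T gray
    T black
  S black
O black
L gray
  Q gray
    V gray
      V→O: O black — skip
      V→N: N black — skip
      V→T: T black — skip
      V→U: U black — skip
    V black
    Q→O: O black — skip
    M gray
      M→T: T black — skip
      M→U: U black — skip
    M black
  Q black
  P gray
    P→Q: Q black — skip
    P→S: S black — skip
  P black
L black
R gray
  R→S: S black — skip
  R→L: L black — skip
R black
Every edge goes to a white or black vertex — no back edge, so the graph is acyclic.

No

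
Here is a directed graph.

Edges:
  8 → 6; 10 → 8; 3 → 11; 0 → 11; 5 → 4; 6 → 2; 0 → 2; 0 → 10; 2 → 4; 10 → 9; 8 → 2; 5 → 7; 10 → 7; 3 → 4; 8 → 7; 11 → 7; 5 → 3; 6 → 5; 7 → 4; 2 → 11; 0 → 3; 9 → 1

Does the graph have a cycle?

No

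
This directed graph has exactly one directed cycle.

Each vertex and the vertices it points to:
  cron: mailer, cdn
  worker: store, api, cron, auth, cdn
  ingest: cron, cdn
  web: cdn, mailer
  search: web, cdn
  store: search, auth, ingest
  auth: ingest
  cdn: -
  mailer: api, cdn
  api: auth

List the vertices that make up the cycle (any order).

api, auth, cron, ingest, mailer

DFS with gray/black marking from api:
api gray
  auth gray
    ingest gray
      cron gray
        mailer gray
          mailer→api: api is gray → back edge
Back edge closes the cycle api → auth → ingest → cron → mailer → api; its vertices are {api, auth, cron, ingest, mailer}.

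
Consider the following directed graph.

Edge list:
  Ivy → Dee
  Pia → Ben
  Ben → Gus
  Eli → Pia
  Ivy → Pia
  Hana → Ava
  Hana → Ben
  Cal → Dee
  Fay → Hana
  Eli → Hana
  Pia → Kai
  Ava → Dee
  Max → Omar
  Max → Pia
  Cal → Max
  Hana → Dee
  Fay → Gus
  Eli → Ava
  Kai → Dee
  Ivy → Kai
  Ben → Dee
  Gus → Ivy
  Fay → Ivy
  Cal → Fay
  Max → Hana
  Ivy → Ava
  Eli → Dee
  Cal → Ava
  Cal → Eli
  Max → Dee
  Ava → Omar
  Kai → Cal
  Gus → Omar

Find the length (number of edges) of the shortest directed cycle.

For each vertex v, BFS finds the shortest path from v back to v.
The shortest such closed walk is Cal → Eli → Pia → Kai → Cal, length 4.

4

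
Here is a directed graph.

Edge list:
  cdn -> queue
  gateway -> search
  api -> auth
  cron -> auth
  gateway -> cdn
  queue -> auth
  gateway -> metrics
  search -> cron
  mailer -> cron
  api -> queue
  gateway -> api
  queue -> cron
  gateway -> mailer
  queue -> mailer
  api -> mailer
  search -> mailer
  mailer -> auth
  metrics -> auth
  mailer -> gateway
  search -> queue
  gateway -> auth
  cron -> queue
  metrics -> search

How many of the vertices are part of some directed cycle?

8

A vertex is on a directed cycle iff it belongs to a strongly connected component of size ≥ 2 (or has a self-loop).
The vertices on cycles are {api, cdn, cron, queue, mailer, search, gateway, metrics} — 8 in total.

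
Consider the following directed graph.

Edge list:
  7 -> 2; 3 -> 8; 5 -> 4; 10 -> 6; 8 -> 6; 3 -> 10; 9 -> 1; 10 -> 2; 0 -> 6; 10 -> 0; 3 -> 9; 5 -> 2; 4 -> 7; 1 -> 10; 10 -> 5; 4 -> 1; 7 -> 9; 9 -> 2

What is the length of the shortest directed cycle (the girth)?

For each vertex v, BFS finds the shortest path from v back to v.
The shortest such closed walk is 10 → 5 → 4 → 1 → 10, length 4.

4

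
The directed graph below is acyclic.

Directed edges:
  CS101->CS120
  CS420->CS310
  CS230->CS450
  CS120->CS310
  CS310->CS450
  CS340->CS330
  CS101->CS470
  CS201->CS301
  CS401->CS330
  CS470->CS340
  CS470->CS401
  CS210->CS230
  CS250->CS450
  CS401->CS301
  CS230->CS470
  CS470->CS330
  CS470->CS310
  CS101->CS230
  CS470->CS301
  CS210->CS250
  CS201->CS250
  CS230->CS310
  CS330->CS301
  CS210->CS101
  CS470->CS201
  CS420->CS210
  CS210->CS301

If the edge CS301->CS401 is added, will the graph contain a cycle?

Yes

Adding CS301→CS401 creates a cycle iff CS401 can already reach CS301.
Path from CS401: CS401 → CS301.
So CS401 → … → CS301 → CS401 is a cycle.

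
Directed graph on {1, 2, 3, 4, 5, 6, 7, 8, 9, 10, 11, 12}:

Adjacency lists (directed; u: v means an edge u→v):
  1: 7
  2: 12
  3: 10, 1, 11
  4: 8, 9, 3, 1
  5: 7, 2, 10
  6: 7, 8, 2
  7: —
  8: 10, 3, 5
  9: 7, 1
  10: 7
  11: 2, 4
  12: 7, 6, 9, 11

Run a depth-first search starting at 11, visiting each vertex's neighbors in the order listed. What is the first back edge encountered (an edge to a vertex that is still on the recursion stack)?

DFS from 11 (visiting each vertex's neighbors in the order listed); mark gray on enter, black on exit:
11 gray
  2 gray
    12 gray
      7 gray
      7 black
      6 gray
        6→7: 7 black — skip
        8 gray
          10 gray
            10→7: 7 black — skip
          10 black
          3 gray
            3→10: 10 black — skip
            1 gray
              1→7: 7 black — skip
            1 black
            3→11: 11 is gray → back edge
First back edge: 3 → 11.

3->11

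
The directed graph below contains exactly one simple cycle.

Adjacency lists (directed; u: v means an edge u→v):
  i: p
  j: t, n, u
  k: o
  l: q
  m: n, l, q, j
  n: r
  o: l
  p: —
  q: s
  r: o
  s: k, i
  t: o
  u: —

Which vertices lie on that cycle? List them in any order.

DFS with gray/black marking from q:
q gray
  s gray
    k gray
      o gray
        l gray
          l→q: q is gray → back edge
Back edge closes the cycle q → s → k → o → l → q; its vertices are {k, l, o, q, s}.

k, l, o, q, s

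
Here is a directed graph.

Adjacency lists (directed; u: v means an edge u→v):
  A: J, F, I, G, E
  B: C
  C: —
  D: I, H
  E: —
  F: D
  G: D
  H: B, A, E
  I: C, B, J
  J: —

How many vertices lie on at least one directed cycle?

A vertex is on a directed cycle iff it belongs to a strongly connected component of size ≥ 2 (or has a self-loop).
The vertices on cycles are {A, D, F, G, H} — 5 in total.

5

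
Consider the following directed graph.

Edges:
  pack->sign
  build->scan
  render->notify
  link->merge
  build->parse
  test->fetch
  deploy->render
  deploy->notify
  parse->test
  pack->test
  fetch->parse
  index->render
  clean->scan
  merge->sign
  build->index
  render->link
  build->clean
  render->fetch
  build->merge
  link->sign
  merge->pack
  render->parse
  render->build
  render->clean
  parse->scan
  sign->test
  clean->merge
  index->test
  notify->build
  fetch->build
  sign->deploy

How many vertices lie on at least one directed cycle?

13

A vertex is on a directed cycle iff it belongs to a strongly connected component of size ≥ 2 (or has a self-loop).
The vertices on cycles are {link, pack, sign, test, build, clean, fetch, index, merge, parse, deploy, notify, render} — 13 in total.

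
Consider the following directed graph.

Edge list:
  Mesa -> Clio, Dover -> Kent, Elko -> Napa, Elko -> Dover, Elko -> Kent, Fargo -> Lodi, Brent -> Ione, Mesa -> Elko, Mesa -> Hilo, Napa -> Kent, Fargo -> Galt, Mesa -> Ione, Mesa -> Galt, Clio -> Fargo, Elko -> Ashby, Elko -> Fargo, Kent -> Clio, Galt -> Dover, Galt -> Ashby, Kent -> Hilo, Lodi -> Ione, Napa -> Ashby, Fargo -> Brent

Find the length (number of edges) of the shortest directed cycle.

5

For each vertex v, BFS finds the shortest path from v back to v.
The shortest such closed walk is Clio → Fargo → Galt → Dover → Kent → Clio, length 5.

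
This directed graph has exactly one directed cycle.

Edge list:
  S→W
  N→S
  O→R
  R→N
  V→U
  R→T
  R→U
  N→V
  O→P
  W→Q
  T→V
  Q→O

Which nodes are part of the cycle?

DFS with gray/black marking from W:
W gray
  Q gray
    O gray
      R gray
        U gray
        U black
        N gray
          V gray
            V→U: U black — skip
          V black
          S gray
            S→W: W is gray → back edge
Back edge closes the cycle W → Q → O → R → N → S → W; its vertices are {N, O, Q, R, S, W}.

N, O, Q, R, S, W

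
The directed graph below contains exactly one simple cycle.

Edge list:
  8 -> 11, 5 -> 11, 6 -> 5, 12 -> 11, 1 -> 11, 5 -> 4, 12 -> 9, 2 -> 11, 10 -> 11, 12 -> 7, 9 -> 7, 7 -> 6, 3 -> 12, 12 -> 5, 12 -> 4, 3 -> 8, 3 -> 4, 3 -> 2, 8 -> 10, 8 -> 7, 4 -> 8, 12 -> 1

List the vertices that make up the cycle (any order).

4, 5, 6, 7, 8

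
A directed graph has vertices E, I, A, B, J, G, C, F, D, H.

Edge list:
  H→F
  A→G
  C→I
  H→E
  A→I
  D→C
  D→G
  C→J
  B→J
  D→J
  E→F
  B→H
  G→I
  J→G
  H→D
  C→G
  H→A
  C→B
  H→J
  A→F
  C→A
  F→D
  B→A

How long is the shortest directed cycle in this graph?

For each vertex v, BFS finds the shortest path from v back to v.
The shortest such closed walk is B → H → D → C → B, length 4.

4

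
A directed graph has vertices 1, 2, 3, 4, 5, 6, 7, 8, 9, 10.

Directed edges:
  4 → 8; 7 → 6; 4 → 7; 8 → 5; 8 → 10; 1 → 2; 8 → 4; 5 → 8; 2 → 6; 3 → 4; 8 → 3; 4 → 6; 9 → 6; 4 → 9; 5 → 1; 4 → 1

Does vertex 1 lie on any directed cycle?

No

1 lies on a cycle iff there is a path from 1 back to itself.
Exploring from 1, it never reaches itself; equivalently, its strongly connected component is a singleton.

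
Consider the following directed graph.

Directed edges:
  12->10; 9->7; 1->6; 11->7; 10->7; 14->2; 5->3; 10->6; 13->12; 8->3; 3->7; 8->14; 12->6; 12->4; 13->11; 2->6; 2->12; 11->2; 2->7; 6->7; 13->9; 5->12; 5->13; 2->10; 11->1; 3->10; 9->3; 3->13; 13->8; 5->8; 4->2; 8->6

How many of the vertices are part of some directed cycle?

A vertex is on a directed cycle iff it belongs to a strongly connected component of size ≥ 2 (or has a self-loop).
The vertices on cycles are {2, 3, 4, 8, 9, 12, 13} — 7 in total.

7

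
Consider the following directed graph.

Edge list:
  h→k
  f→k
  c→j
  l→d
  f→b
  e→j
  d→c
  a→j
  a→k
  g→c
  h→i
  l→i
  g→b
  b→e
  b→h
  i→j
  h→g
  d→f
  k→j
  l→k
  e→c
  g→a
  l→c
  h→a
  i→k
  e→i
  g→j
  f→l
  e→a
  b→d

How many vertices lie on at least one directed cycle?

A vertex is on a directed cycle iff it belongs to a strongly connected component of size ≥ 2 (or has a self-loop).
The vertices on cycles are {b, d, f, g, h, l} — 6 in total.

6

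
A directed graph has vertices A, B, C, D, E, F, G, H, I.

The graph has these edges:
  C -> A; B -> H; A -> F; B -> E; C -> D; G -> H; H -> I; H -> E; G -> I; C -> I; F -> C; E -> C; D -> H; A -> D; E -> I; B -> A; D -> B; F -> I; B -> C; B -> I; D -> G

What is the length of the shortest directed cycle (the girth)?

3

For each vertex v, BFS finds the shortest path from v back to v.
The shortest such closed walk is D → B → C → D, length 3.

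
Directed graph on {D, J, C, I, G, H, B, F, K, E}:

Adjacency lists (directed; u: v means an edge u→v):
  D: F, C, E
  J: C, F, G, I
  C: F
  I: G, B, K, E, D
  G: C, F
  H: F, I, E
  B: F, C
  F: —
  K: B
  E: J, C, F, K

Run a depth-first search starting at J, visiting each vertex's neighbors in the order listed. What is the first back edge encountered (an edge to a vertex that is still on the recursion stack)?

DFS from J (visiting each vertex's neighbors in the order listed); mark gray on enter, black on exit:
J gray
  C gray
    F gray
    F black
  C black
  J→F: F black — skip
  G gray
    G→C: C black — skip
    G→F: F black — skip
  G black
  I gray
    I→G: G black — skip
    B gray
      B→F: F black — skip
      B→C: C black — skip
    B black
    K gray
      K→B: B black — skip
    K black
    E gray
      E→J: J is gray → back edge
First back edge: E → J.

E->J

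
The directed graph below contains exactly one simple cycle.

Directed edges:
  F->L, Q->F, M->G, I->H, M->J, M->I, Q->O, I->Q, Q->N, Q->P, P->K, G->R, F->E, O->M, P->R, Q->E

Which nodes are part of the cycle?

I, M, O, Q

DFS with gray/black marking from Q:
Q gray
  E gray
  E black
  N gray
  N black
  P gray
    K gray
    K black
    R gray
    R black
  P black
  F gray
    F→E: E black — skip
    L gray
    L black
  F black
  O gray
    M gray
      J gray
      J black
      G gray
        G→R: R black — skip
      G black
      I gray
        H gray
        H black
        I→Q: Q is gray → back edge
Back edge closes the cycle Q → O → M → I → Q; its vertices are {I, M, O, Q}.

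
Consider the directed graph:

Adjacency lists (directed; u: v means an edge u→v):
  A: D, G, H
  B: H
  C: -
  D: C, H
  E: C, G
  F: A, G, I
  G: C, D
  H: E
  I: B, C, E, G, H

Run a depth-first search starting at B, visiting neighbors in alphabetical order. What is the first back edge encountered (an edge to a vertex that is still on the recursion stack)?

DFS from B (visiting neighbors in alphabetical order); mark gray on enter, black on exit:
B gray
  H gray
    E gray
      C gray
      C black
      G gray
        G→C: C black — skip
        D gray
          D→C: C black — skip
          D→H: H is gray → back edge
First back edge: D → H.

D→H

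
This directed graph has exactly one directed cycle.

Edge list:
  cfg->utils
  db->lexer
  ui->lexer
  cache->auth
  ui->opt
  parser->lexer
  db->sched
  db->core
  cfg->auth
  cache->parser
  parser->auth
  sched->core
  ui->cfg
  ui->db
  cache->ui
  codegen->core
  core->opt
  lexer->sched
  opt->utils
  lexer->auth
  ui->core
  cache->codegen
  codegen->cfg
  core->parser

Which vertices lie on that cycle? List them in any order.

DFS with gray/black marking from sched:
sched gray
  core gray
    opt gray
      utils gray
      utils black
    opt black
    parser gray
      auth gray
      auth black
      lexer gray
        lexer→auth: auth black — skip
        lexer→sched: sched is gray → back edge
Back edge closes the cycle sched → core → parser → lexer → sched; its vertices are {core, lexer, sched, parser}.

core, lexer, sched, parser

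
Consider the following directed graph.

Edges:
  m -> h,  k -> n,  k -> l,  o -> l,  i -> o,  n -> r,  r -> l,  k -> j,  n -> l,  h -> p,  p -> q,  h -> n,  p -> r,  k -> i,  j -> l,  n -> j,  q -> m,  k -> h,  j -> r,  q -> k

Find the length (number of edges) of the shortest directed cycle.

For each vertex v, BFS finds the shortest path from v back to v.
The shortest such closed walk is q → k → h → p → q, length 4.

4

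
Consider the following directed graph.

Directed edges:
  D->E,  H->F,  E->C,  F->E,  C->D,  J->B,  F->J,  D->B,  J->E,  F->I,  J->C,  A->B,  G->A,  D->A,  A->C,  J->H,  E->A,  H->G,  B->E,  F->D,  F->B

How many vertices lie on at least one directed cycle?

8

A vertex is on a directed cycle iff it belongs to a strongly connected component of size ≥ 2 (or has a self-loop).
The vertices on cycles are {A, B, C, D, E, F, H, J} — 8 in total.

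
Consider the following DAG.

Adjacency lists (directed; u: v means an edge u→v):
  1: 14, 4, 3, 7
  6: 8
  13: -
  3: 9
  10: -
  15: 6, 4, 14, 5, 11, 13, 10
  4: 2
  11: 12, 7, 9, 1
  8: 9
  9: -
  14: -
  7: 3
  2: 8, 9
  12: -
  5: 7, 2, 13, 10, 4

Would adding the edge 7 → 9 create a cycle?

No

Adding 7→9 creates a cycle iff 9 can already reach 7.
Explore from 9: no path reaches 7. The graph stays acyclic.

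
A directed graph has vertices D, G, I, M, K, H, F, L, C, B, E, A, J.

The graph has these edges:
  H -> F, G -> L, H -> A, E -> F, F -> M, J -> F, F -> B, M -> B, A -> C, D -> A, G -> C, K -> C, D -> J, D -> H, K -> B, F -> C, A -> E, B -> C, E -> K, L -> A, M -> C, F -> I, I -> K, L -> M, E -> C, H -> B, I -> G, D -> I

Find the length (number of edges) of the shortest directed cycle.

6

For each vertex v, BFS finds the shortest path from v back to v.
The shortest such closed walk is I → G → L → A → E → F → I, length 6.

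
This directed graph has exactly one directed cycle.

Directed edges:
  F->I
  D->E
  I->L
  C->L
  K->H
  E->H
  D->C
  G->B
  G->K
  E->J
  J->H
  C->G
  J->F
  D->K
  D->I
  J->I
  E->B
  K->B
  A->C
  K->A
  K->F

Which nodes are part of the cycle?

A, C, G, K

DFS with gray/black marking from K:
K gray
  F gray
    I gray
      L gray
      L black
    I black
  F black
  H gray
  H black
  A gray
    C gray
      G gray
        G→K: K is gray → back edge
Back edge closes the cycle K → A → C → G → K; its vertices are {A, C, G, K}.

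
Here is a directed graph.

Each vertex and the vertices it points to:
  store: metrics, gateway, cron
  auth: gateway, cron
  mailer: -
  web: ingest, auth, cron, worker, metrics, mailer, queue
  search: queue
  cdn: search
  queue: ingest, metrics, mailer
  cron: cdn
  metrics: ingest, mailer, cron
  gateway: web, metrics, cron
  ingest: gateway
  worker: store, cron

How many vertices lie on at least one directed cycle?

11

A vertex is on a directed cycle iff it belongs to a strongly connected component of size ≥ 2 (or has a self-loop).
The vertices on cycles are {cdn, web, auth, cron, queue, store, ingest, search, worker, gateway, metrics} — 11 in total.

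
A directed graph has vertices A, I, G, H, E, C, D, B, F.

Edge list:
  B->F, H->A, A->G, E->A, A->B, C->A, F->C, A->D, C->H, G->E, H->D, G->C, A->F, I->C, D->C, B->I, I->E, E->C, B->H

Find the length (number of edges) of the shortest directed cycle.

3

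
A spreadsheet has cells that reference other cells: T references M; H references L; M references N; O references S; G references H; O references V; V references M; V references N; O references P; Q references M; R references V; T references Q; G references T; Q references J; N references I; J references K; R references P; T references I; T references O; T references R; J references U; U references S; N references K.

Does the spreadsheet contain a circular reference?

No

DFS with white/gray/black marking, starting from U:
U gray
  S gray
  S black
U black
G gray
  H gray
    L gray
    L black
  H black
  T gray
    R gray
      P gray
      P black
      V gray
        N gray
          I gray
          I black
          K gray
          K black
        N black
        M gray
          M→N: N black — skip
        M black
      V black
    R black
    O gray
      O→P: P black — skip
      O→S: S black — skip
      O→V: V black — skip
    O black
    Q gray
      J gray
        J→K: K black — skip
        J→U: U black — skip
      J black
      Q→M: M black — skip
    Q black
    T→I: I black — skip
    T→M: M black — skip
  T black
G black
Every edge goes to a white or black vertex — no back edge, so the graph is acyclic.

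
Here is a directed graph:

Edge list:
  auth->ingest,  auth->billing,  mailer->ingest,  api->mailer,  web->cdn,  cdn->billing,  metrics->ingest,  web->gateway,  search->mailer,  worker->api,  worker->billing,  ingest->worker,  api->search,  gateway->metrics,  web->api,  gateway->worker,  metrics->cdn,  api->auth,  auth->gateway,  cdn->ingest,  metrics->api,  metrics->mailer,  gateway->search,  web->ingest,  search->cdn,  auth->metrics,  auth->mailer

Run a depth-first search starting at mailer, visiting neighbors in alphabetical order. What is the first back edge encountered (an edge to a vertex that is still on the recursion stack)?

metrics→api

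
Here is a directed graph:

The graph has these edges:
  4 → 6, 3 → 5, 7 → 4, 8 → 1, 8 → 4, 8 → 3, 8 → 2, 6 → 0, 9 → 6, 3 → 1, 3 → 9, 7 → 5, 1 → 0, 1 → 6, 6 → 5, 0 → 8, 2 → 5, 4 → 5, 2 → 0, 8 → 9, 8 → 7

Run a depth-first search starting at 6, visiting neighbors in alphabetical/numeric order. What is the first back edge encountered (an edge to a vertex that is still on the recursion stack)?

1→0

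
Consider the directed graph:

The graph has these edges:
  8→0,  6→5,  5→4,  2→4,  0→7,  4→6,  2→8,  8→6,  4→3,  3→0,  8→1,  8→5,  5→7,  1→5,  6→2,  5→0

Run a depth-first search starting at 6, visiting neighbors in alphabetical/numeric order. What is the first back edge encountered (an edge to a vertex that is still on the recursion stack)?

DFS from 6 (visiting neighbors in alphabetical/numeric order); mark gray on enter, black on exit:
6 gray
  2 gray
    4 gray
      3 gray
        0 gray
          7 gray
          7 black
        0 black
      3 black
      4→6: 6 is gray → back edge
First back edge: 4 → 6.

4→6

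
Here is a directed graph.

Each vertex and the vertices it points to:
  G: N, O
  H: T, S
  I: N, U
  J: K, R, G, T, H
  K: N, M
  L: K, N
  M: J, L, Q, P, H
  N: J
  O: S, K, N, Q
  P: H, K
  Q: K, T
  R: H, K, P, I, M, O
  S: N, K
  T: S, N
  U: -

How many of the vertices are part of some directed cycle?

14

A vertex is on a directed cycle iff it belongs to a strongly connected component of size ≥ 2 (or has a self-loop).
The vertices on cycles are {G, H, I, J, K, L, M, N, O, P, Q, R, S, T} — 14 in total.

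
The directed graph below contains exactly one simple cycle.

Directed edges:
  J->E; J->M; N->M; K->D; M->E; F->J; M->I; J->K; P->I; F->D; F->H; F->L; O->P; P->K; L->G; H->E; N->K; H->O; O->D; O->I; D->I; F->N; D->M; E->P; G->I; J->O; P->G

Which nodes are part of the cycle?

D, E, K, M, P

DFS with gray/black marking from E:
E gray
  P gray
    G gray
      I gray
      I black
    G black
    K gray
      D gray
        D→I: I black — skip
        M gray
          M→I: I black — skip
          M→E: E is gray → back edge
Back edge closes the cycle E → P → K → D → M → E; its vertices are {D, E, K, M, P}.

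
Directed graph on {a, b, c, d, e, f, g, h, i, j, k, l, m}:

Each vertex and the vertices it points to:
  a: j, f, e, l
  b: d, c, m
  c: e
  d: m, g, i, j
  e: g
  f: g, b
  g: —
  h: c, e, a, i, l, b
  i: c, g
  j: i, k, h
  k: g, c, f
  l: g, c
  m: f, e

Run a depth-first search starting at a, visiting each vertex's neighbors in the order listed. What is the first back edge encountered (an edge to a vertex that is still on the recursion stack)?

m→f

DFS from a (visiting each vertex's neighbors in the order listed); mark gray on enter, black on exit:
a gray
  j gray
    i gray
      c gray
        e gray
          g gray
          g black
        e black
      c black
      i→g: g black — skip
    i black
    k gray
      k→g: g black — skip
      k→c: c black — skip
      f gray
        f→g: g black — skip
        b gray
          d gray
            m gray
              m→f: f is gray → back edge
First back edge: m → f.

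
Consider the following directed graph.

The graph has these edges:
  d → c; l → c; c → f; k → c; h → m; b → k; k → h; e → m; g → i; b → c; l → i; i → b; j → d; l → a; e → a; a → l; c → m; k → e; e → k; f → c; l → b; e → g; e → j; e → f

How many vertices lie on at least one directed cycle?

9

A vertex is on a directed cycle iff it belongs to a strongly connected component of size ≥ 2 (or has a self-loop).
The vertices on cycles are {a, b, c, e, f, g, i, k, l} — 9 in total.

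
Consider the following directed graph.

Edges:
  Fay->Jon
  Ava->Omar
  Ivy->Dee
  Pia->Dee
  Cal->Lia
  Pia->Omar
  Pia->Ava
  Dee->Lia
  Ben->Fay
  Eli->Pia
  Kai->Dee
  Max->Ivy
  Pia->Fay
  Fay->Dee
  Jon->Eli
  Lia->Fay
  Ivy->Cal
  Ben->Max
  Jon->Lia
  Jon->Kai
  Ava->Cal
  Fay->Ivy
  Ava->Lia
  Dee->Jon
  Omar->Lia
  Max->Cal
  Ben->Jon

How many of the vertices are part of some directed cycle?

11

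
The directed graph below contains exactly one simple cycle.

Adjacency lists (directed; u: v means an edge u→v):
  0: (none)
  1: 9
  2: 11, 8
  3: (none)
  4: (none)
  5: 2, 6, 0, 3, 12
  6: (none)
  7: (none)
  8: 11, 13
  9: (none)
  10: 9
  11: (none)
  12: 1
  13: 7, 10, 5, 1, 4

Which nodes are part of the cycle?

2, 5, 8, 13

DFS with gray/black marking from 13:
13 gray
  7 gray
  7 black
  10 gray
    9 gray
    9 black
  10 black
  5 gray
    2 gray
      11 gray
      11 black
      8 gray
        8→11: 11 black — skip
        8→13: 13 is gray → back edge
Back edge closes the cycle 13 → 5 → 2 → 8 → 13; its vertices are {2, 5, 8, 13}.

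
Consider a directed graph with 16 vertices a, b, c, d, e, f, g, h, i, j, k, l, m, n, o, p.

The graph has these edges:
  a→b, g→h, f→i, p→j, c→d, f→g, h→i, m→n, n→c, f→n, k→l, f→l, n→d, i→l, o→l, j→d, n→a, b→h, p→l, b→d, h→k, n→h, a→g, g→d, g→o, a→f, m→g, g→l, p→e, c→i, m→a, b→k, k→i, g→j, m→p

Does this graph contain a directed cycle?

Yes

DFS with white/gray/black marking, starting from d:
d gray
d black
a gray
  f gray
    n gray
      n→d: d black — skip
      c gray
        c→d: d black — skip
        i gray
          l gray
          l black
        i black
      c black
      h gray
        h→i: i black — skip
        k gray
          k→i: i black — skip
          k→l: l black — skip
        k black
      h black
      n→a: a is gray → back edge
Back edge found, so a cycle exists: a → f → n → a.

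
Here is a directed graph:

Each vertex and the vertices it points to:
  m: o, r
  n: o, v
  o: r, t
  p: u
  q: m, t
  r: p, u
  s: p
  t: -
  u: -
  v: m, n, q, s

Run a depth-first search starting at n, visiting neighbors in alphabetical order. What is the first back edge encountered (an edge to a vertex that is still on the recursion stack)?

DFS from n (visiting neighbors in alphabetical order); mark gray on enter, black on exit:
n gray
  o gray
    r gray
      p gray
        u gray
        u black
      p black
      r→u: u black — skip
    r black
    t gray
    t black
  o black
  v gray
    m gray
      m→o: o black — skip
      m→r: r black — skip
    m black
    v→n: n is gray → back edge
First back edge: v → n.

v->n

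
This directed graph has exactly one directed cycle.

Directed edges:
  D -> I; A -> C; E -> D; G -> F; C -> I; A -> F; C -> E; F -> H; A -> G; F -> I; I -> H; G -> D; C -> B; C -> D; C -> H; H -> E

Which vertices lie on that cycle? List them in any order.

D, E, H, I

DFS with gray/black marking from D:
D gray
  I gray
    H gray
      E gray
        E→D: D is gray → back edge
Back edge closes the cycle D → I → H → E → D; its vertices are {D, E, H, I}.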